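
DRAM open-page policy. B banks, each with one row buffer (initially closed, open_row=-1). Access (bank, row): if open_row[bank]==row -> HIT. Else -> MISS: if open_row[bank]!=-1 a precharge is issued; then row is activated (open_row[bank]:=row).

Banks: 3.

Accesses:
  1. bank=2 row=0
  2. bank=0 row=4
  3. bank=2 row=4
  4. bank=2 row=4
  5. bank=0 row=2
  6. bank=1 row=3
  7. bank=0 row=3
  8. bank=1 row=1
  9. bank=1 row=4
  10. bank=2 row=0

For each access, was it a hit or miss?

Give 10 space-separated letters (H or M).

Answer: M M M H M M M M M M

Derivation:
Acc 1: bank2 row0 -> MISS (open row0); precharges=0
Acc 2: bank0 row4 -> MISS (open row4); precharges=0
Acc 3: bank2 row4 -> MISS (open row4); precharges=1
Acc 4: bank2 row4 -> HIT
Acc 5: bank0 row2 -> MISS (open row2); precharges=2
Acc 6: bank1 row3 -> MISS (open row3); precharges=2
Acc 7: bank0 row3 -> MISS (open row3); precharges=3
Acc 8: bank1 row1 -> MISS (open row1); precharges=4
Acc 9: bank1 row4 -> MISS (open row4); precharges=5
Acc 10: bank2 row0 -> MISS (open row0); precharges=6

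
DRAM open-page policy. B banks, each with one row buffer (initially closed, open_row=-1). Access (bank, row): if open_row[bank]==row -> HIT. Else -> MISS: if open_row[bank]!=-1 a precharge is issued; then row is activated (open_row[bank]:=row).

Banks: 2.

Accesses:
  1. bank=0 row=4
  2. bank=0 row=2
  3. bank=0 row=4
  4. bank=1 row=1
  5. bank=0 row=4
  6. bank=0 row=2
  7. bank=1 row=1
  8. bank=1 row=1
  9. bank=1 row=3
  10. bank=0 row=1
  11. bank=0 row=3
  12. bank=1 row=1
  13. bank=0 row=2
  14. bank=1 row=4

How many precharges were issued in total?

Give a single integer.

Answer: 9

Derivation:
Acc 1: bank0 row4 -> MISS (open row4); precharges=0
Acc 2: bank0 row2 -> MISS (open row2); precharges=1
Acc 3: bank0 row4 -> MISS (open row4); precharges=2
Acc 4: bank1 row1 -> MISS (open row1); precharges=2
Acc 5: bank0 row4 -> HIT
Acc 6: bank0 row2 -> MISS (open row2); precharges=3
Acc 7: bank1 row1 -> HIT
Acc 8: bank1 row1 -> HIT
Acc 9: bank1 row3 -> MISS (open row3); precharges=4
Acc 10: bank0 row1 -> MISS (open row1); precharges=5
Acc 11: bank0 row3 -> MISS (open row3); precharges=6
Acc 12: bank1 row1 -> MISS (open row1); precharges=7
Acc 13: bank0 row2 -> MISS (open row2); precharges=8
Acc 14: bank1 row4 -> MISS (open row4); precharges=9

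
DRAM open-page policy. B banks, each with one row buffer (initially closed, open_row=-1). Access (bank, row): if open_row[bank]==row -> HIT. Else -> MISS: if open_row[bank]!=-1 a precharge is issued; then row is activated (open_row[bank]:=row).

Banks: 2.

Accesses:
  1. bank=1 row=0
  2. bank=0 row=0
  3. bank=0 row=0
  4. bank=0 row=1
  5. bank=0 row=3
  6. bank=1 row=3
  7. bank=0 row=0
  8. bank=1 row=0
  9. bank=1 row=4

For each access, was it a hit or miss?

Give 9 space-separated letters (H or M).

Acc 1: bank1 row0 -> MISS (open row0); precharges=0
Acc 2: bank0 row0 -> MISS (open row0); precharges=0
Acc 3: bank0 row0 -> HIT
Acc 4: bank0 row1 -> MISS (open row1); precharges=1
Acc 5: bank0 row3 -> MISS (open row3); precharges=2
Acc 6: bank1 row3 -> MISS (open row3); precharges=3
Acc 7: bank0 row0 -> MISS (open row0); precharges=4
Acc 8: bank1 row0 -> MISS (open row0); precharges=5
Acc 9: bank1 row4 -> MISS (open row4); precharges=6

Answer: M M H M M M M M M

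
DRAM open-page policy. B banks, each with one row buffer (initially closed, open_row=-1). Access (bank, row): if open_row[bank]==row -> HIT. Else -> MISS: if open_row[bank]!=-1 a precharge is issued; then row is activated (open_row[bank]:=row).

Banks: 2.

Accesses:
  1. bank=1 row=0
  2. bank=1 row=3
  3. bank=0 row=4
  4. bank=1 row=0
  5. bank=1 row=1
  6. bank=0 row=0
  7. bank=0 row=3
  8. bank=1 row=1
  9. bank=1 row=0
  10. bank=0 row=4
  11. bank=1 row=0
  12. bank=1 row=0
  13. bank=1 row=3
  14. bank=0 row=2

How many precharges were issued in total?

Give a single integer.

Acc 1: bank1 row0 -> MISS (open row0); precharges=0
Acc 2: bank1 row3 -> MISS (open row3); precharges=1
Acc 3: bank0 row4 -> MISS (open row4); precharges=1
Acc 4: bank1 row0 -> MISS (open row0); precharges=2
Acc 5: bank1 row1 -> MISS (open row1); precharges=3
Acc 6: bank0 row0 -> MISS (open row0); precharges=4
Acc 7: bank0 row3 -> MISS (open row3); precharges=5
Acc 8: bank1 row1 -> HIT
Acc 9: bank1 row0 -> MISS (open row0); precharges=6
Acc 10: bank0 row4 -> MISS (open row4); precharges=7
Acc 11: bank1 row0 -> HIT
Acc 12: bank1 row0 -> HIT
Acc 13: bank1 row3 -> MISS (open row3); precharges=8
Acc 14: bank0 row2 -> MISS (open row2); precharges=9

Answer: 9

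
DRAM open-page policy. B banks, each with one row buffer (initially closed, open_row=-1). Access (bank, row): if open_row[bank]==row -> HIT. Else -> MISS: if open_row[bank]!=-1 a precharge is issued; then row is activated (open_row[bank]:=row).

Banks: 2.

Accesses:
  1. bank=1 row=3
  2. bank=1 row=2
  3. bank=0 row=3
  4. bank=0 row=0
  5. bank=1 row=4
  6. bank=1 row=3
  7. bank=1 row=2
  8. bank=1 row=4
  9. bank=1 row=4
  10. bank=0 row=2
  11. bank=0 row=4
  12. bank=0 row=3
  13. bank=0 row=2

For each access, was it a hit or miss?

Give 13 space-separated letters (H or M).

Answer: M M M M M M M M H M M M M

Derivation:
Acc 1: bank1 row3 -> MISS (open row3); precharges=0
Acc 2: bank1 row2 -> MISS (open row2); precharges=1
Acc 3: bank0 row3 -> MISS (open row3); precharges=1
Acc 4: bank0 row0 -> MISS (open row0); precharges=2
Acc 5: bank1 row4 -> MISS (open row4); precharges=3
Acc 6: bank1 row3 -> MISS (open row3); precharges=4
Acc 7: bank1 row2 -> MISS (open row2); precharges=5
Acc 8: bank1 row4 -> MISS (open row4); precharges=6
Acc 9: bank1 row4 -> HIT
Acc 10: bank0 row2 -> MISS (open row2); precharges=7
Acc 11: bank0 row4 -> MISS (open row4); precharges=8
Acc 12: bank0 row3 -> MISS (open row3); precharges=9
Acc 13: bank0 row2 -> MISS (open row2); precharges=10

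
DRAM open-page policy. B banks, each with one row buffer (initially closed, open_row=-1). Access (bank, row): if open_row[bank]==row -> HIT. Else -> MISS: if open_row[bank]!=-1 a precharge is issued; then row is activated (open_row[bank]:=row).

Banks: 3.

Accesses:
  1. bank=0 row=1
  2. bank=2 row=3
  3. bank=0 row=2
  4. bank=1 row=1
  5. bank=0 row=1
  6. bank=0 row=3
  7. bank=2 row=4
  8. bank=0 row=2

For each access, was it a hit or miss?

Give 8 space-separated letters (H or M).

Acc 1: bank0 row1 -> MISS (open row1); precharges=0
Acc 2: bank2 row3 -> MISS (open row3); precharges=0
Acc 3: bank0 row2 -> MISS (open row2); precharges=1
Acc 4: bank1 row1 -> MISS (open row1); precharges=1
Acc 5: bank0 row1 -> MISS (open row1); precharges=2
Acc 6: bank0 row3 -> MISS (open row3); precharges=3
Acc 7: bank2 row4 -> MISS (open row4); precharges=4
Acc 8: bank0 row2 -> MISS (open row2); precharges=5

Answer: M M M M M M M M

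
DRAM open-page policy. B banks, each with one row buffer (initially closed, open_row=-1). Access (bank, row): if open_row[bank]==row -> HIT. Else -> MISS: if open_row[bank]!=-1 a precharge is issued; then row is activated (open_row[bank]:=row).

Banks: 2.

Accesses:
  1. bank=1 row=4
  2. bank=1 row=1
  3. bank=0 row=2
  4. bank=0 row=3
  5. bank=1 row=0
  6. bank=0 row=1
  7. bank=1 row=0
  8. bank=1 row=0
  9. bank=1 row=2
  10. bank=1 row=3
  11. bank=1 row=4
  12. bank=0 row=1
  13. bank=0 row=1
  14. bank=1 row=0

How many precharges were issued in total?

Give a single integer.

Acc 1: bank1 row4 -> MISS (open row4); precharges=0
Acc 2: bank1 row1 -> MISS (open row1); precharges=1
Acc 3: bank0 row2 -> MISS (open row2); precharges=1
Acc 4: bank0 row3 -> MISS (open row3); precharges=2
Acc 5: bank1 row0 -> MISS (open row0); precharges=3
Acc 6: bank0 row1 -> MISS (open row1); precharges=4
Acc 7: bank1 row0 -> HIT
Acc 8: bank1 row0 -> HIT
Acc 9: bank1 row2 -> MISS (open row2); precharges=5
Acc 10: bank1 row3 -> MISS (open row3); precharges=6
Acc 11: bank1 row4 -> MISS (open row4); precharges=7
Acc 12: bank0 row1 -> HIT
Acc 13: bank0 row1 -> HIT
Acc 14: bank1 row0 -> MISS (open row0); precharges=8

Answer: 8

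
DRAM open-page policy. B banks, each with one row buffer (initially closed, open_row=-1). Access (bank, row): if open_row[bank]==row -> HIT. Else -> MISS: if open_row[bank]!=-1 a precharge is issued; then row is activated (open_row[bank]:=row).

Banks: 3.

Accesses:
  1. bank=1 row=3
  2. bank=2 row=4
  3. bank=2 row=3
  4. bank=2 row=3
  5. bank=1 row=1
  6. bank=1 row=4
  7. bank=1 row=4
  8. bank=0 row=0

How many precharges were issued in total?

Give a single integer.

Acc 1: bank1 row3 -> MISS (open row3); precharges=0
Acc 2: bank2 row4 -> MISS (open row4); precharges=0
Acc 3: bank2 row3 -> MISS (open row3); precharges=1
Acc 4: bank2 row3 -> HIT
Acc 5: bank1 row1 -> MISS (open row1); precharges=2
Acc 6: bank1 row4 -> MISS (open row4); precharges=3
Acc 7: bank1 row4 -> HIT
Acc 8: bank0 row0 -> MISS (open row0); precharges=3

Answer: 3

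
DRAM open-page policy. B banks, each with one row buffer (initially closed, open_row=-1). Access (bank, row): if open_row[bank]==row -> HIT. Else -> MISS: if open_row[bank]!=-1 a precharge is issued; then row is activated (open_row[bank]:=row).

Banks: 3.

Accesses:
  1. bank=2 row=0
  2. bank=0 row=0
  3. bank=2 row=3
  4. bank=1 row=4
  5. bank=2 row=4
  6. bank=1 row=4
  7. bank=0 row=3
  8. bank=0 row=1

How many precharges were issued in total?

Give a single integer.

Acc 1: bank2 row0 -> MISS (open row0); precharges=0
Acc 2: bank0 row0 -> MISS (open row0); precharges=0
Acc 3: bank2 row3 -> MISS (open row3); precharges=1
Acc 4: bank1 row4 -> MISS (open row4); precharges=1
Acc 5: bank2 row4 -> MISS (open row4); precharges=2
Acc 6: bank1 row4 -> HIT
Acc 7: bank0 row3 -> MISS (open row3); precharges=3
Acc 8: bank0 row1 -> MISS (open row1); precharges=4

Answer: 4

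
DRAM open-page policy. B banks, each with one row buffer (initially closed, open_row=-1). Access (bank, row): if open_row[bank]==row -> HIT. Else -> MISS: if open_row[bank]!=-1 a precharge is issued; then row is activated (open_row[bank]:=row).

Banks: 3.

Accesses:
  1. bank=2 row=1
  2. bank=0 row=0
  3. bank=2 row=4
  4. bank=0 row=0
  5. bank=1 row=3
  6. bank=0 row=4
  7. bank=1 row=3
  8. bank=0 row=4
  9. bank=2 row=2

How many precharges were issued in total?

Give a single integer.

Acc 1: bank2 row1 -> MISS (open row1); precharges=0
Acc 2: bank0 row0 -> MISS (open row0); precharges=0
Acc 3: bank2 row4 -> MISS (open row4); precharges=1
Acc 4: bank0 row0 -> HIT
Acc 5: bank1 row3 -> MISS (open row3); precharges=1
Acc 6: bank0 row4 -> MISS (open row4); precharges=2
Acc 7: bank1 row3 -> HIT
Acc 8: bank0 row4 -> HIT
Acc 9: bank2 row2 -> MISS (open row2); precharges=3

Answer: 3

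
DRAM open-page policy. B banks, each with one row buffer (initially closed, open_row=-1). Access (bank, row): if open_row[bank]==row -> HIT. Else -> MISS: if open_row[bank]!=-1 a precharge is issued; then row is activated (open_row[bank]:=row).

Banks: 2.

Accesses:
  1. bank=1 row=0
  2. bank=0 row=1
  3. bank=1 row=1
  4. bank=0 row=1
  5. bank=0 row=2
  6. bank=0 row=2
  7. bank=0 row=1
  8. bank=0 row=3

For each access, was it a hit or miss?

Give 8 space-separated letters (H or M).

Acc 1: bank1 row0 -> MISS (open row0); precharges=0
Acc 2: bank0 row1 -> MISS (open row1); precharges=0
Acc 3: bank1 row1 -> MISS (open row1); precharges=1
Acc 4: bank0 row1 -> HIT
Acc 5: bank0 row2 -> MISS (open row2); precharges=2
Acc 6: bank0 row2 -> HIT
Acc 7: bank0 row1 -> MISS (open row1); precharges=3
Acc 8: bank0 row3 -> MISS (open row3); precharges=4

Answer: M M M H M H M M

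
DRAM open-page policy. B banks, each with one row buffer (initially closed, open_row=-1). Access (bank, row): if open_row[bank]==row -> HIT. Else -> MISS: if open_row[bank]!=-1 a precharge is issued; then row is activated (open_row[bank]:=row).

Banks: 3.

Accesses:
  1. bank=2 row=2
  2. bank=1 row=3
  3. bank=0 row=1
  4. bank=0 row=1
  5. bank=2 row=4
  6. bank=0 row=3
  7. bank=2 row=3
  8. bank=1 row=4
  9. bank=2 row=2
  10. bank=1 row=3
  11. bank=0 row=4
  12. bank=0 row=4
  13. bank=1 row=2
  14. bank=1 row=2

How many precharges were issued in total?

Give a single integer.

Acc 1: bank2 row2 -> MISS (open row2); precharges=0
Acc 2: bank1 row3 -> MISS (open row3); precharges=0
Acc 3: bank0 row1 -> MISS (open row1); precharges=0
Acc 4: bank0 row1 -> HIT
Acc 5: bank2 row4 -> MISS (open row4); precharges=1
Acc 6: bank0 row3 -> MISS (open row3); precharges=2
Acc 7: bank2 row3 -> MISS (open row3); precharges=3
Acc 8: bank1 row4 -> MISS (open row4); precharges=4
Acc 9: bank2 row2 -> MISS (open row2); precharges=5
Acc 10: bank1 row3 -> MISS (open row3); precharges=6
Acc 11: bank0 row4 -> MISS (open row4); precharges=7
Acc 12: bank0 row4 -> HIT
Acc 13: bank1 row2 -> MISS (open row2); precharges=8
Acc 14: bank1 row2 -> HIT

Answer: 8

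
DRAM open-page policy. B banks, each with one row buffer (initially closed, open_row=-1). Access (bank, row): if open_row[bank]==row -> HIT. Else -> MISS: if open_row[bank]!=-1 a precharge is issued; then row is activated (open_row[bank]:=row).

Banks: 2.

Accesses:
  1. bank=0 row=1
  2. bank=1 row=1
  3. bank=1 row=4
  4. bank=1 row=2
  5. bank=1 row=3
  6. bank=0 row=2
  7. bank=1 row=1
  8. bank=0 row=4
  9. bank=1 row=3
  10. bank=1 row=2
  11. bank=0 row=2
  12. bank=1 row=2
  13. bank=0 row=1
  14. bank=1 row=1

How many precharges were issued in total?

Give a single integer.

Acc 1: bank0 row1 -> MISS (open row1); precharges=0
Acc 2: bank1 row1 -> MISS (open row1); precharges=0
Acc 3: bank1 row4 -> MISS (open row4); precharges=1
Acc 4: bank1 row2 -> MISS (open row2); precharges=2
Acc 5: bank1 row3 -> MISS (open row3); precharges=3
Acc 6: bank0 row2 -> MISS (open row2); precharges=4
Acc 7: bank1 row1 -> MISS (open row1); precharges=5
Acc 8: bank0 row4 -> MISS (open row4); precharges=6
Acc 9: bank1 row3 -> MISS (open row3); precharges=7
Acc 10: bank1 row2 -> MISS (open row2); precharges=8
Acc 11: bank0 row2 -> MISS (open row2); precharges=9
Acc 12: bank1 row2 -> HIT
Acc 13: bank0 row1 -> MISS (open row1); precharges=10
Acc 14: bank1 row1 -> MISS (open row1); precharges=11

Answer: 11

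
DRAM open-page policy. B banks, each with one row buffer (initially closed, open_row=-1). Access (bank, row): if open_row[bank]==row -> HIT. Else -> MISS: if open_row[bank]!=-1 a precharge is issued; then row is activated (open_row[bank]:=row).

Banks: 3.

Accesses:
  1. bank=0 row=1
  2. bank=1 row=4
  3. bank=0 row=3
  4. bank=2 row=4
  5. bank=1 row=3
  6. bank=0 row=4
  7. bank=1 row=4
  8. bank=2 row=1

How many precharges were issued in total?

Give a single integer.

Acc 1: bank0 row1 -> MISS (open row1); precharges=0
Acc 2: bank1 row4 -> MISS (open row4); precharges=0
Acc 3: bank0 row3 -> MISS (open row3); precharges=1
Acc 4: bank2 row4 -> MISS (open row4); precharges=1
Acc 5: bank1 row3 -> MISS (open row3); precharges=2
Acc 6: bank0 row4 -> MISS (open row4); precharges=3
Acc 7: bank1 row4 -> MISS (open row4); precharges=4
Acc 8: bank2 row1 -> MISS (open row1); precharges=5

Answer: 5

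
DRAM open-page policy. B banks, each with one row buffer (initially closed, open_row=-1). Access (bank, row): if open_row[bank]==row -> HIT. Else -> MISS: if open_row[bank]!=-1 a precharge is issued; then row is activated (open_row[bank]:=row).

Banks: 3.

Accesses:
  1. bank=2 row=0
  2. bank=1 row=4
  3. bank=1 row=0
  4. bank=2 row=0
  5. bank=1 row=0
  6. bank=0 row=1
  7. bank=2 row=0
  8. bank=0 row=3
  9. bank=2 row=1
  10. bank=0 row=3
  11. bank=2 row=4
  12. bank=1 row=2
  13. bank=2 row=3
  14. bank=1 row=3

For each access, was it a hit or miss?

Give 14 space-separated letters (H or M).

Answer: M M M H H M H M M H M M M M

Derivation:
Acc 1: bank2 row0 -> MISS (open row0); precharges=0
Acc 2: bank1 row4 -> MISS (open row4); precharges=0
Acc 3: bank1 row0 -> MISS (open row0); precharges=1
Acc 4: bank2 row0 -> HIT
Acc 5: bank1 row0 -> HIT
Acc 6: bank0 row1 -> MISS (open row1); precharges=1
Acc 7: bank2 row0 -> HIT
Acc 8: bank0 row3 -> MISS (open row3); precharges=2
Acc 9: bank2 row1 -> MISS (open row1); precharges=3
Acc 10: bank0 row3 -> HIT
Acc 11: bank2 row4 -> MISS (open row4); precharges=4
Acc 12: bank1 row2 -> MISS (open row2); precharges=5
Acc 13: bank2 row3 -> MISS (open row3); precharges=6
Acc 14: bank1 row3 -> MISS (open row3); precharges=7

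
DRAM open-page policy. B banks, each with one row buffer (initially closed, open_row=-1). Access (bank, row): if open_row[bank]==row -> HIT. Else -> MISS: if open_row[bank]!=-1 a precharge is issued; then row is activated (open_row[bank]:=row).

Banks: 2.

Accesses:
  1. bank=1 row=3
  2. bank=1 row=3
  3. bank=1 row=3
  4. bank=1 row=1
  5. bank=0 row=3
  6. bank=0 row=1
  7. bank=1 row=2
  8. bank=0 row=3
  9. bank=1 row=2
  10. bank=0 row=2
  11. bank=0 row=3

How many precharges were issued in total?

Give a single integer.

Answer: 6

Derivation:
Acc 1: bank1 row3 -> MISS (open row3); precharges=0
Acc 2: bank1 row3 -> HIT
Acc 3: bank1 row3 -> HIT
Acc 4: bank1 row1 -> MISS (open row1); precharges=1
Acc 5: bank0 row3 -> MISS (open row3); precharges=1
Acc 6: bank0 row1 -> MISS (open row1); precharges=2
Acc 7: bank1 row2 -> MISS (open row2); precharges=3
Acc 8: bank0 row3 -> MISS (open row3); precharges=4
Acc 9: bank1 row2 -> HIT
Acc 10: bank0 row2 -> MISS (open row2); precharges=5
Acc 11: bank0 row3 -> MISS (open row3); precharges=6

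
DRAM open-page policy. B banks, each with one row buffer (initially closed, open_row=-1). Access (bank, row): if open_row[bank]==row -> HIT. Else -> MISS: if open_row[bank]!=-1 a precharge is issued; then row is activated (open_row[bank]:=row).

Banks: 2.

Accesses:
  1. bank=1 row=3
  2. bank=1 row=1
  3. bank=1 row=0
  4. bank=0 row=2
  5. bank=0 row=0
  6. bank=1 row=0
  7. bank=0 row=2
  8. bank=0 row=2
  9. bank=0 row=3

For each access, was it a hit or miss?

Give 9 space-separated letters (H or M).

Answer: M M M M M H M H M

Derivation:
Acc 1: bank1 row3 -> MISS (open row3); precharges=0
Acc 2: bank1 row1 -> MISS (open row1); precharges=1
Acc 3: bank1 row0 -> MISS (open row0); precharges=2
Acc 4: bank0 row2 -> MISS (open row2); precharges=2
Acc 5: bank0 row0 -> MISS (open row0); precharges=3
Acc 6: bank1 row0 -> HIT
Acc 7: bank0 row2 -> MISS (open row2); precharges=4
Acc 8: bank0 row2 -> HIT
Acc 9: bank0 row3 -> MISS (open row3); precharges=5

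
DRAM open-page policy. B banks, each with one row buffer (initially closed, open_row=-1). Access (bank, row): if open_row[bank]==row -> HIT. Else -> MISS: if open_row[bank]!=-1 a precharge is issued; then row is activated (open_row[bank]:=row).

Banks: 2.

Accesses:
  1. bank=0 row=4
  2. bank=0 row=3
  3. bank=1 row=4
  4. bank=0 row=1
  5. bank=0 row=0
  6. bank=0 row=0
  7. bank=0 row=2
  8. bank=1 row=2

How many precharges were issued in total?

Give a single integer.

Answer: 5

Derivation:
Acc 1: bank0 row4 -> MISS (open row4); precharges=0
Acc 2: bank0 row3 -> MISS (open row3); precharges=1
Acc 3: bank1 row4 -> MISS (open row4); precharges=1
Acc 4: bank0 row1 -> MISS (open row1); precharges=2
Acc 5: bank0 row0 -> MISS (open row0); precharges=3
Acc 6: bank0 row0 -> HIT
Acc 7: bank0 row2 -> MISS (open row2); precharges=4
Acc 8: bank1 row2 -> MISS (open row2); precharges=5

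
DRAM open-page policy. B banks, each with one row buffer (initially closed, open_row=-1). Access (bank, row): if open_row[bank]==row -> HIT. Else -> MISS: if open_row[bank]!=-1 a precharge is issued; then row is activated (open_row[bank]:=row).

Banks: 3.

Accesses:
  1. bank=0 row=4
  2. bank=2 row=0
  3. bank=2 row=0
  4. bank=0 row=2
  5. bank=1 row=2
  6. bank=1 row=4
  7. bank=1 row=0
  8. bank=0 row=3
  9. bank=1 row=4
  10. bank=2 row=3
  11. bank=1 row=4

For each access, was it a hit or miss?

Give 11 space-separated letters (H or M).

Answer: M M H M M M M M M M H

Derivation:
Acc 1: bank0 row4 -> MISS (open row4); precharges=0
Acc 2: bank2 row0 -> MISS (open row0); precharges=0
Acc 3: bank2 row0 -> HIT
Acc 4: bank0 row2 -> MISS (open row2); precharges=1
Acc 5: bank1 row2 -> MISS (open row2); precharges=1
Acc 6: bank1 row4 -> MISS (open row4); precharges=2
Acc 7: bank1 row0 -> MISS (open row0); precharges=3
Acc 8: bank0 row3 -> MISS (open row3); precharges=4
Acc 9: bank1 row4 -> MISS (open row4); precharges=5
Acc 10: bank2 row3 -> MISS (open row3); precharges=6
Acc 11: bank1 row4 -> HIT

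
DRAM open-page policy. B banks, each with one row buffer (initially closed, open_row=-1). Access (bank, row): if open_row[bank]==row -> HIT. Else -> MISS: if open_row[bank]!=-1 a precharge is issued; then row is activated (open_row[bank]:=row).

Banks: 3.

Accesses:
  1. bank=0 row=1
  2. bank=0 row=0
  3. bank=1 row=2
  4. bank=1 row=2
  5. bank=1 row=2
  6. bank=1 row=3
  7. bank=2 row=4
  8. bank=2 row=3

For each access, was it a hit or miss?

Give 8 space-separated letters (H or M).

Acc 1: bank0 row1 -> MISS (open row1); precharges=0
Acc 2: bank0 row0 -> MISS (open row0); precharges=1
Acc 3: bank1 row2 -> MISS (open row2); precharges=1
Acc 4: bank1 row2 -> HIT
Acc 5: bank1 row2 -> HIT
Acc 6: bank1 row3 -> MISS (open row3); precharges=2
Acc 7: bank2 row4 -> MISS (open row4); precharges=2
Acc 8: bank2 row3 -> MISS (open row3); precharges=3

Answer: M M M H H M M M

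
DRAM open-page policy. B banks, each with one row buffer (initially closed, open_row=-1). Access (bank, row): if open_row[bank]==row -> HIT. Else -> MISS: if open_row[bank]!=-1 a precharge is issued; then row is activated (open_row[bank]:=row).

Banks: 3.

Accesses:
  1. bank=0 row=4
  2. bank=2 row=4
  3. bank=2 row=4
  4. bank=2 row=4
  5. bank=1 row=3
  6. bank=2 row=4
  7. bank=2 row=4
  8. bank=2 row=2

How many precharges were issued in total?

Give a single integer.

Acc 1: bank0 row4 -> MISS (open row4); precharges=0
Acc 2: bank2 row4 -> MISS (open row4); precharges=0
Acc 3: bank2 row4 -> HIT
Acc 4: bank2 row4 -> HIT
Acc 5: bank1 row3 -> MISS (open row3); precharges=0
Acc 6: bank2 row4 -> HIT
Acc 7: bank2 row4 -> HIT
Acc 8: bank2 row2 -> MISS (open row2); precharges=1

Answer: 1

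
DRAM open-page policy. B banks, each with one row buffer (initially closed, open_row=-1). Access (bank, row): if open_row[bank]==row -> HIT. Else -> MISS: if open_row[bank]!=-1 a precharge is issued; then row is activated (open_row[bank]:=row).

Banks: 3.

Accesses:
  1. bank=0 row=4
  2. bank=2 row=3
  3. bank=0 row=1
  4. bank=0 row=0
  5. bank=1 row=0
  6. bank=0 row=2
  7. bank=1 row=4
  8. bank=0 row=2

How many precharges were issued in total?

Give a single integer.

Answer: 4

Derivation:
Acc 1: bank0 row4 -> MISS (open row4); precharges=0
Acc 2: bank2 row3 -> MISS (open row3); precharges=0
Acc 3: bank0 row1 -> MISS (open row1); precharges=1
Acc 4: bank0 row0 -> MISS (open row0); precharges=2
Acc 5: bank1 row0 -> MISS (open row0); precharges=2
Acc 6: bank0 row2 -> MISS (open row2); precharges=3
Acc 7: bank1 row4 -> MISS (open row4); precharges=4
Acc 8: bank0 row2 -> HIT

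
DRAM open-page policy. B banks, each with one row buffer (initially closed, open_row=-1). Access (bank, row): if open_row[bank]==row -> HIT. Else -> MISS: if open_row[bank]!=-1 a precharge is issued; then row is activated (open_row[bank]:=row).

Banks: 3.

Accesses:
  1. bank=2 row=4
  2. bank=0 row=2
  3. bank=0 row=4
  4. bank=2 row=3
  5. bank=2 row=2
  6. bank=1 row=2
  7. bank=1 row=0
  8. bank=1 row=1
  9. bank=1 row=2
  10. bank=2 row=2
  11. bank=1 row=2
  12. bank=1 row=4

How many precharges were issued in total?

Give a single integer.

Acc 1: bank2 row4 -> MISS (open row4); precharges=0
Acc 2: bank0 row2 -> MISS (open row2); precharges=0
Acc 3: bank0 row4 -> MISS (open row4); precharges=1
Acc 4: bank2 row3 -> MISS (open row3); precharges=2
Acc 5: bank2 row2 -> MISS (open row2); precharges=3
Acc 6: bank1 row2 -> MISS (open row2); precharges=3
Acc 7: bank1 row0 -> MISS (open row0); precharges=4
Acc 8: bank1 row1 -> MISS (open row1); precharges=5
Acc 9: bank1 row2 -> MISS (open row2); precharges=6
Acc 10: bank2 row2 -> HIT
Acc 11: bank1 row2 -> HIT
Acc 12: bank1 row4 -> MISS (open row4); precharges=7

Answer: 7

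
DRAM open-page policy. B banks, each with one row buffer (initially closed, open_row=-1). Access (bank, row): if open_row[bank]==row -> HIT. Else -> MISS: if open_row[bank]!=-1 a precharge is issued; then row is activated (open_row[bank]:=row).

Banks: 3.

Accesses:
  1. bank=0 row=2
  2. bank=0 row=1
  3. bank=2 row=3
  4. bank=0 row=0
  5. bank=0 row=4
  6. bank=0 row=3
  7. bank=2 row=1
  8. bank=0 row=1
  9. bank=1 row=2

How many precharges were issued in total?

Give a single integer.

Answer: 6

Derivation:
Acc 1: bank0 row2 -> MISS (open row2); precharges=0
Acc 2: bank0 row1 -> MISS (open row1); precharges=1
Acc 3: bank2 row3 -> MISS (open row3); precharges=1
Acc 4: bank0 row0 -> MISS (open row0); precharges=2
Acc 5: bank0 row4 -> MISS (open row4); precharges=3
Acc 6: bank0 row3 -> MISS (open row3); precharges=4
Acc 7: bank2 row1 -> MISS (open row1); precharges=5
Acc 8: bank0 row1 -> MISS (open row1); precharges=6
Acc 9: bank1 row2 -> MISS (open row2); precharges=6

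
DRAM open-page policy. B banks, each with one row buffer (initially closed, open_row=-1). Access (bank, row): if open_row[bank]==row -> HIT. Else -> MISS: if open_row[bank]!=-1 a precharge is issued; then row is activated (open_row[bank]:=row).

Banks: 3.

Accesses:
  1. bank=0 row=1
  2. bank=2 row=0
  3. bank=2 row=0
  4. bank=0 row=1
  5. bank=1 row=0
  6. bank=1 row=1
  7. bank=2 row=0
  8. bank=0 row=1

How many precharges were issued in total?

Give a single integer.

Acc 1: bank0 row1 -> MISS (open row1); precharges=0
Acc 2: bank2 row0 -> MISS (open row0); precharges=0
Acc 3: bank2 row0 -> HIT
Acc 4: bank0 row1 -> HIT
Acc 5: bank1 row0 -> MISS (open row0); precharges=0
Acc 6: bank1 row1 -> MISS (open row1); precharges=1
Acc 7: bank2 row0 -> HIT
Acc 8: bank0 row1 -> HIT

Answer: 1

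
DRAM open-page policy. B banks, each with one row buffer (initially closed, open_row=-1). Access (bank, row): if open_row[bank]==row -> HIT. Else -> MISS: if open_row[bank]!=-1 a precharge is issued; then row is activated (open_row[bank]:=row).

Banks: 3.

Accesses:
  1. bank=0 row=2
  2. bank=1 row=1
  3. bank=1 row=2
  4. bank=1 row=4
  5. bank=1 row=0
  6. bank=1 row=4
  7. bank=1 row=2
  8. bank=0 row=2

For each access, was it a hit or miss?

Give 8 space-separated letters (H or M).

Acc 1: bank0 row2 -> MISS (open row2); precharges=0
Acc 2: bank1 row1 -> MISS (open row1); precharges=0
Acc 3: bank1 row2 -> MISS (open row2); precharges=1
Acc 4: bank1 row4 -> MISS (open row4); precharges=2
Acc 5: bank1 row0 -> MISS (open row0); precharges=3
Acc 6: bank1 row4 -> MISS (open row4); precharges=4
Acc 7: bank1 row2 -> MISS (open row2); precharges=5
Acc 8: bank0 row2 -> HIT

Answer: M M M M M M M H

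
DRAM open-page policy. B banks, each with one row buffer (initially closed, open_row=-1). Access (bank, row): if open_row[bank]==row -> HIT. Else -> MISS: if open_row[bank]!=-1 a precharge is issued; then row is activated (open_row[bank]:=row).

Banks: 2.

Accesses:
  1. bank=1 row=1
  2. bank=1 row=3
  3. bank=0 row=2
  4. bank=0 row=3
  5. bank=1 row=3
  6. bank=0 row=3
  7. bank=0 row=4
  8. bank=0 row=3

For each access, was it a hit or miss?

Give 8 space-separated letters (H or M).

Answer: M M M M H H M M

Derivation:
Acc 1: bank1 row1 -> MISS (open row1); precharges=0
Acc 2: bank1 row3 -> MISS (open row3); precharges=1
Acc 3: bank0 row2 -> MISS (open row2); precharges=1
Acc 4: bank0 row3 -> MISS (open row3); precharges=2
Acc 5: bank1 row3 -> HIT
Acc 6: bank0 row3 -> HIT
Acc 7: bank0 row4 -> MISS (open row4); precharges=3
Acc 8: bank0 row3 -> MISS (open row3); precharges=4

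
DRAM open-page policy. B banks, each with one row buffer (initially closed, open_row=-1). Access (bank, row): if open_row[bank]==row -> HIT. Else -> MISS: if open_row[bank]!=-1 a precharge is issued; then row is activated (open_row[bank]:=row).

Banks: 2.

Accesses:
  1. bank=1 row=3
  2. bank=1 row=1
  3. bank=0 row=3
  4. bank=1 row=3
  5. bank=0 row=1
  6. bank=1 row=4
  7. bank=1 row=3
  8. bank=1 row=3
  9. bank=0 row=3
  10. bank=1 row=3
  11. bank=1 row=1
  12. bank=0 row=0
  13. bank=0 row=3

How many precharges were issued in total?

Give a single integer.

Answer: 9

Derivation:
Acc 1: bank1 row3 -> MISS (open row3); precharges=0
Acc 2: bank1 row1 -> MISS (open row1); precharges=1
Acc 3: bank0 row3 -> MISS (open row3); precharges=1
Acc 4: bank1 row3 -> MISS (open row3); precharges=2
Acc 5: bank0 row1 -> MISS (open row1); precharges=3
Acc 6: bank1 row4 -> MISS (open row4); precharges=4
Acc 7: bank1 row3 -> MISS (open row3); precharges=5
Acc 8: bank1 row3 -> HIT
Acc 9: bank0 row3 -> MISS (open row3); precharges=6
Acc 10: bank1 row3 -> HIT
Acc 11: bank1 row1 -> MISS (open row1); precharges=7
Acc 12: bank0 row0 -> MISS (open row0); precharges=8
Acc 13: bank0 row3 -> MISS (open row3); precharges=9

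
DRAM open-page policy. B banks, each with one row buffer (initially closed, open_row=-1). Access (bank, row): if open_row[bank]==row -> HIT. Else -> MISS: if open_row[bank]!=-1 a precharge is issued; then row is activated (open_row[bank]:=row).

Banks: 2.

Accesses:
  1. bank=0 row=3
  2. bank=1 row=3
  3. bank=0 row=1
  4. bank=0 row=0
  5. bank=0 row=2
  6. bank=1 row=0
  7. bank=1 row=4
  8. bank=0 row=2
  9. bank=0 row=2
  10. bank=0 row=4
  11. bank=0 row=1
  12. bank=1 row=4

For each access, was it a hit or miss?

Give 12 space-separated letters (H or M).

Answer: M M M M M M M H H M M H

Derivation:
Acc 1: bank0 row3 -> MISS (open row3); precharges=0
Acc 2: bank1 row3 -> MISS (open row3); precharges=0
Acc 3: bank0 row1 -> MISS (open row1); precharges=1
Acc 4: bank0 row0 -> MISS (open row0); precharges=2
Acc 5: bank0 row2 -> MISS (open row2); precharges=3
Acc 6: bank1 row0 -> MISS (open row0); precharges=4
Acc 7: bank1 row4 -> MISS (open row4); precharges=5
Acc 8: bank0 row2 -> HIT
Acc 9: bank0 row2 -> HIT
Acc 10: bank0 row4 -> MISS (open row4); precharges=6
Acc 11: bank0 row1 -> MISS (open row1); precharges=7
Acc 12: bank1 row4 -> HIT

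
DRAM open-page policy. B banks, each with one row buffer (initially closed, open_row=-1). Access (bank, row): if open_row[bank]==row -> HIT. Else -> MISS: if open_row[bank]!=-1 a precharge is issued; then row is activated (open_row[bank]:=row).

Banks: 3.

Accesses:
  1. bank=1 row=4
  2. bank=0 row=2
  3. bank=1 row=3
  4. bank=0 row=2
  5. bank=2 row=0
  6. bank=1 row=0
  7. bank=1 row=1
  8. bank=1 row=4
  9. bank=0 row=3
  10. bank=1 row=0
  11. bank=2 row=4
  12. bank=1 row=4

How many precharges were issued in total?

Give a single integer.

Acc 1: bank1 row4 -> MISS (open row4); precharges=0
Acc 2: bank0 row2 -> MISS (open row2); precharges=0
Acc 3: bank1 row3 -> MISS (open row3); precharges=1
Acc 4: bank0 row2 -> HIT
Acc 5: bank2 row0 -> MISS (open row0); precharges=1
Acc 6: bank1 row0 -> MISS (open row0); precharges=2
Acc 7: bank1 row1 -> MISS (open row1); precharges=3
Acc 8: bank1 row4 -> MISS (open row4); precharges=4
Acc 9: bank0 row3 -> MISS (open row3); precharges=5
Acc 10: bank1 row0 -> MISS (open row0); precharges=6
Acc 11: bank2 row4 -> MISS (open row4); precharges=7
Acc 12: bank1 row4 -> MISS (open row4); precharges=8

Answer: 8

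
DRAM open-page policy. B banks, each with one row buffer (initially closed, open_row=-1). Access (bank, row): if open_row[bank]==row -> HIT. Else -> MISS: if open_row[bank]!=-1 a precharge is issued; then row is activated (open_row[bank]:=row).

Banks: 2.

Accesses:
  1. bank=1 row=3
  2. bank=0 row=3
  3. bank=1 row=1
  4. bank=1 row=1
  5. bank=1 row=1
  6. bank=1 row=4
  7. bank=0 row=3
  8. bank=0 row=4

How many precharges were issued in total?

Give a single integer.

Acc 1: bank1 row3 -> MISS (open row3); precharges=0
Acc 2: bank0 row3 -> MISS (open row3); precharges=0
Acc 3: bank1 row1 -> MISS (open row1); precharges=1
Acc 4: bank1 row1 -> HIT
Acc 5: bank1 row1 -> HIT
Acc 6: bank1 row4 -> MISS (open row4); precharges=2
Acc 7: bank0 row3 -> HIT
Acc 8: bank0 row4 -> MISS (open row4); precharges=3

Answer: 3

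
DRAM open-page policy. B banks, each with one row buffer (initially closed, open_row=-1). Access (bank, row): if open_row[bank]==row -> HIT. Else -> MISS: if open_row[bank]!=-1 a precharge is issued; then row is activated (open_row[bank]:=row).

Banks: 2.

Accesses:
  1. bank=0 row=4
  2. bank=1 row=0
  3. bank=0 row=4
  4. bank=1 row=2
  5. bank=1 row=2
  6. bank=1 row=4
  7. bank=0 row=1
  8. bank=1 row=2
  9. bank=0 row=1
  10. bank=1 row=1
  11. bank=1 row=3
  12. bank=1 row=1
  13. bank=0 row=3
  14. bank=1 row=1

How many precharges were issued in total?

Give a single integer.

Acc 1: bank0 row4 -> MISS (open row4); precharges=0
Acc 2: bank1 row0 -> MISS (open row0); precharges=0
Acc 3: bank0 row4 -> HIT
Acc 4: bank1 row2 -> MISS (open row2); precharges=1
Acc 5: bank1 row2 -> HIT
Acc 6: bank1 row4 -> MISS (open row4); precharges=2
Acc 7: bank0 row1 -> MISS (open row1); precharges=3
Acc 8: bank1 row2 -> MISS (open row2); precharges=4
Acc 9: bank0 row1 -> HIT
Acc 10: bank1 row1 -> MISS (open row1); precharges=5
Acc 11: bank1 row3 -> MISS (open row3); precharges=6
Acc 12: bank1 row1 -> MISS (open row1); precharges=7
Acc 13: bank0 row3 -> MISS (open row3); precharges=8
Acc 14: bank1 row1 -> HIT

Answer: 8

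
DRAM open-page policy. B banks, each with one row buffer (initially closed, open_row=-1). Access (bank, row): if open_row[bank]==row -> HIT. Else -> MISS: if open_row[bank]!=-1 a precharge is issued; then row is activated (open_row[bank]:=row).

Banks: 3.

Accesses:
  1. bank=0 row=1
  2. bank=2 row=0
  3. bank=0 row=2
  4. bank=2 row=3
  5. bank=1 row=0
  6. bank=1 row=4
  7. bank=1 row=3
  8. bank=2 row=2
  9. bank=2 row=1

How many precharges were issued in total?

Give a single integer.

Answer: 6

Derivation:
Acc 1: bank0 row1 -> MISS (open row1); precharges=0
Acc 2: bank2 row0 -> MISS (open row0); precharges=0
Acc 3: bank0 row2 -> MISS (open row2); precharges=1
Acc 4: bank2 row3 -> MISS (open row3); precharges=2
Acc 5: bank1 row0 -> MISS (open row0); precharges=2
Acc 6: bank1 row4 -> MISS (open row4); precharges=3
Acc 7: bank1 row3 -> MISS (open row3); precharges=4
Acc 8: bank2 row2 -> MISS (open row2); precharges=5
Acc 9: bank2 row1 -> MISS (open row1); precharges=6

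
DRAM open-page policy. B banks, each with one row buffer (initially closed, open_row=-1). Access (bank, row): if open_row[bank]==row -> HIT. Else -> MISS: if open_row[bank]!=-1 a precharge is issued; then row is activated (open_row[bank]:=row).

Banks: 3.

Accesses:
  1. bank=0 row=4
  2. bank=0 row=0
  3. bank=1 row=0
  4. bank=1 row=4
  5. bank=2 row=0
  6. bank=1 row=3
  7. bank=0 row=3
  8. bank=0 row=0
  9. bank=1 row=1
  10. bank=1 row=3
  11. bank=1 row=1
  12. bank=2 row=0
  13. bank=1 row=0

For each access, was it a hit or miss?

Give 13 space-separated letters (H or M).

Acc 1: bank0 row4 -> MISS (open row4); precharges=0
Acc 2: bank0 row0 -> MISS (open row0); precharges=1
Acc 3: bank1 row0 -> MISS (open row0); precharges=1
Acc 4: bank1 row4 -> MISS (open row4); precharges=2
Acc 5: bank2 row0 -> MISS (open row0); precharges=2
Acc 6: bank1 row3 -> MISS (open row3); precharges=3
Acc 7: bank0 row3 -> MISS (open row3); precharges=4
Acc 8: bank0 row0 -> MISS (open row0); precharges=5
Acc 9: bank1 row1 -> MISS (open row1); precharges=6
Acc 10: bank1 row3 -> MISS (open row3); precharges=7
Acc 11: bank1 row1 -> MISS (open row1); precharges=8
Acc 12: bank2 row0 -> HIT
Acc 13: bank1 row0 -> MISS (open row0); precharges=9

Answer: M M M M M M M M M M M H M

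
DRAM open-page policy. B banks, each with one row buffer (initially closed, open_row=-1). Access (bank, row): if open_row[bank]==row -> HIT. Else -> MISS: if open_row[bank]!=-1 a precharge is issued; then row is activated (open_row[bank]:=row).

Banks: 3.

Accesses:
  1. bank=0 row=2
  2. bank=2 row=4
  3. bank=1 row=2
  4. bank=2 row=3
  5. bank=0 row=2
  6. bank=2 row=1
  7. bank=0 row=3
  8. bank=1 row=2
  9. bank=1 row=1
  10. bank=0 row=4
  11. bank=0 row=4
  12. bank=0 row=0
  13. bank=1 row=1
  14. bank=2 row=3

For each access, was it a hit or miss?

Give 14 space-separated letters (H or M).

Answer: M M M M H M M H M M H M H M

Derivation:
Acc 1: bank0 row2 -> MISS (open row2); precharges=0
Acc 2: bank2 row4 -> MISS (open row4); precharges=0
Acc 3: bank1 row2 -> MISS (open row2); precharges=0
Acc 4: bank2 row3 -> MISS (open row3); precharges=1
Acc 5: bank0 row2 -> HIT
Acc 6: bank2 row1 -> MISS (open row1); precharges=2
Acc 7: bank0 row3 -> MISS (open row3); precharges=3
Acc 8: bank1 row2 -> HIT
Acc 9: bank1 row1 -> MISS (open row1); precharges=4
Acc 10: bank0 row4 -> MISS (open row4); precharges=5
Acc 11: bank0 row4 -> HIT
Acc 12: bank0 row0 -> MISS (open row0); precharges=6
Acc 13: bank1 row1 -> HIT
Acc 14: bank2 row3 -> MISS (open row3); precharges=7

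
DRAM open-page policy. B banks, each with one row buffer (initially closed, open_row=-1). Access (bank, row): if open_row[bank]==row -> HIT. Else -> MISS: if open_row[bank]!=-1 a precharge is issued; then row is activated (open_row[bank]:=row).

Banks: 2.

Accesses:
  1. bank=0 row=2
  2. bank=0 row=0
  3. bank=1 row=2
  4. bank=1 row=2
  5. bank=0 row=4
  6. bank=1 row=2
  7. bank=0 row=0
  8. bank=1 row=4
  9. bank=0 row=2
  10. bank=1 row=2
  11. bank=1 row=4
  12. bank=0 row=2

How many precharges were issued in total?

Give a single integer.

Acc 1: bank0 row2 -> MISS (open row2); precharges=0
Acc 2: bank0 row0 -> MISS (open row0); precharges=1
Acc 3: bank1 row2 -> MISS (open row2); precharges=1
Acc 4: bank1 row2 -> HIT
Acc 5: bank0 row4 -> MISS (open row4); precharges=2
Acc 6: bank1 row2 -> HIT
Acc 7: bank0 row0 -> MISS (open row0); precharges=3
Acc 8: bank1 row4 -> MISS (open row4); precharges=4
Acc 9: bank0 row2 -> MISS (open row2); precharges=5
Acc 10: bank1 row2 -> MISS (open row2); precharges=6
Acc 11: bank1 row4 -> MISS (open row4); precharges=7
Acc 12: bank0 row2 -> HIT

Answer: 7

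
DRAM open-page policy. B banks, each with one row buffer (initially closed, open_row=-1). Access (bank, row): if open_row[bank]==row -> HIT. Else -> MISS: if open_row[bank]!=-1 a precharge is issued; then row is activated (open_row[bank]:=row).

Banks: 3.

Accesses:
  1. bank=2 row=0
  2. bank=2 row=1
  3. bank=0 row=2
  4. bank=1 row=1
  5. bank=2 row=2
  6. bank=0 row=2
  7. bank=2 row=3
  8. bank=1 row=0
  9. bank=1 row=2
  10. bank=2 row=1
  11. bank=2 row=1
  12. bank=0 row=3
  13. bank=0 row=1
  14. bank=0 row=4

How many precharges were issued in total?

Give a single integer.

Acc 1: bank2 row0 -> MISS (open row0); precharges=0
Acc 2: bank2 row1 -> MISS (open row1); precharges=1
Acc 3: bank0 row2 -> MISS (open row2); precharges=1
Acc 4: bank1 row1 -> MISS (open row1); precharges=1
Acc 5: bank2 row2 -> MISS (open row2); precharges=2
Acc 6: bank0 row2 -> HIT
Acc 7: bank2 row3 -> MISS (open row3); precharges=3
Acc 8: bank1 row0 -> MISS (open row0); precharges=4
Acc 9: bank1 row2 -> MISS (open row2); precharges=5
Acc 10: bank2 row1 -> MISS (open row1); precharges=6
Acc 11: bank2 row1 -> HIT
Acc 12: bank0 row3 -> MISS (open row3); precharges=7
Acc 13: bank0 row1 -> MISS (open row1); precharges=8
Acc 14: bank0 row4 -> MISS (open row4); precharges=9

Answer: 9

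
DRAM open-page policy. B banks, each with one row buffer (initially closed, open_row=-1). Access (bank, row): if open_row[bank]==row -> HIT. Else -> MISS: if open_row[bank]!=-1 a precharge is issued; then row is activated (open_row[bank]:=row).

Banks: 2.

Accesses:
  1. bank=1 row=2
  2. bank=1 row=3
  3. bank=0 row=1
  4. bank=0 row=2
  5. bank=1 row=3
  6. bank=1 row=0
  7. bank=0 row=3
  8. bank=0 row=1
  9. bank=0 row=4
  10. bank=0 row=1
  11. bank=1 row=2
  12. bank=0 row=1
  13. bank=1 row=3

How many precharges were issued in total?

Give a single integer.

Acc 1: bank1 row2 -> MISS (open row2); precharges=0
Acc 2: bank1 row3 -> MISS (open row3); precharges=1
Acc 3: bank0 row1 -> MISS (open row1); precharges=1
Acc 4: bank0 row2 -> MISS (open row2); precharges=2
Acc 5: bank1 row3 -> HIT
Acc 6: bank1 row0 -> MISS (open row0); precharges=3
Acc 7: bank0 row3 -> MISS (open row3); precharges=4
Acc 8: bank0 row1 -> MISS (open row1); precharges=5
Acc 9: bank0 row4 -> MISS (open row4); precharges=6
Acc 10: bank0 row1 -> MISS (open row1); precharges=7
Acc 11: bank1 row2 -> MISS (open row2); precharges=8
Acc 12: bank0 row1 -> HIT
Acc 13: bank1 row3 -> MISS (open row3); precharges=9

Answer: 9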